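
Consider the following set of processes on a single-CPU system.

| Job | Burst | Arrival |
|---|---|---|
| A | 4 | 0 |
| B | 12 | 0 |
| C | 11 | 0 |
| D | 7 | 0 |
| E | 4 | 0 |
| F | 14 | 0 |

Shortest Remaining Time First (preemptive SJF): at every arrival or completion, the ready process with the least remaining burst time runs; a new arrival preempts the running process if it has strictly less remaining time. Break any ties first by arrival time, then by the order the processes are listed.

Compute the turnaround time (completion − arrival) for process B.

Gantt: | A 0-4 | E 4-8 | D 8-15 | C 15-26 | B 26-38 | F 38-52 |
Completion: A=4  B=38  C=26  D=15  E=8  F=52
Turnaround(B) = completion − arrival = 38 − 0 = 38

38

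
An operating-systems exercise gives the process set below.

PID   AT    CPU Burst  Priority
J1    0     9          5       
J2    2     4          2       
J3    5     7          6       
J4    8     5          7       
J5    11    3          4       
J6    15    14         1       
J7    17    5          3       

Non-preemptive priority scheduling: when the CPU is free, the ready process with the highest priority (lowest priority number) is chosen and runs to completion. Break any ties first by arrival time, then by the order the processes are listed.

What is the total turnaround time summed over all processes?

Gantt: | J1 0-9 | J2 9-13 | J5 13-16 | J6 16-30 | J7 30-35 | J3 35-42 | J4 42-47 |
Completion: J1=9  J2=13  J3=42  J4=47  J5=16  J6=30  J7=35
Turnaround = completion − arrival: J1=9, J2=11, J3=37, J4=39, J5=5, J6=15, J7=18
Total turnaround = 9 + 11 + 37 + 39 + 5 + 15 + 18 = 134

134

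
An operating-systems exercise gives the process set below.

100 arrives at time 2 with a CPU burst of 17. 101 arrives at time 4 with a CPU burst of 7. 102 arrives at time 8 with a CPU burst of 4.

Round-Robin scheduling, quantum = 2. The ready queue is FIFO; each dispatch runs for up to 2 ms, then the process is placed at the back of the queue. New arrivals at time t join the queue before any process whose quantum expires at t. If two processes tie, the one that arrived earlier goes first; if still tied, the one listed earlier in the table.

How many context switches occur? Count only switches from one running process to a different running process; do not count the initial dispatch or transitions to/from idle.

10

Gantt: | idle 0-2 | 100 2-4 | 101 4-6 | 100 6-8 | 101 8-10 | 102 10-12 | 100 12-14 | 101 14-16 | 102 16-18 | 100 18-20 | 101 20-21 | 100 21-30 |
Completion: 100=30  101=21  102=18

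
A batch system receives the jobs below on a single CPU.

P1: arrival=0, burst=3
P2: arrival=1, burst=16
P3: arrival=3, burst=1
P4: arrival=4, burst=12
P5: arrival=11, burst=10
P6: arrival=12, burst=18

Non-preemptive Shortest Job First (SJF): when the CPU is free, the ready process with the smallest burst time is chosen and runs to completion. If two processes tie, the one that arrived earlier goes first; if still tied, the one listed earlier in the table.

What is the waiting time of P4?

Schedule: | P1 0-3 | P3 3-4 | P4 4-16 | P5 16-26 | P2 26-42 | P6 42-60 |
Completion: P1=3  P2=42  P3=4  P4=16  P5=26  P6=60
Waiting(P4) = turnaround − burst = 12 − 12 = 0

0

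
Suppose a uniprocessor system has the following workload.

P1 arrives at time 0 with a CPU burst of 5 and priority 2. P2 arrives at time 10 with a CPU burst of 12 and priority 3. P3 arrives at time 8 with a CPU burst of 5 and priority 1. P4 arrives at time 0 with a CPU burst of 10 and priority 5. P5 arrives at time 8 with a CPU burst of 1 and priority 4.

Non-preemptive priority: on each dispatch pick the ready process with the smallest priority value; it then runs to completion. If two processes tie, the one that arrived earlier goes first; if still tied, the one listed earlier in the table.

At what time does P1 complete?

Timeline: | P1 0-5 | P4 5-15 | P3 15-20 | P2 20-32 | P5 32-33 |
Completion: P1=5  P2=32  P3=20  P4=15  P5=33
Turnaround (C−A): P1=5  P2=22  P3=12  P4=15  P5=25

5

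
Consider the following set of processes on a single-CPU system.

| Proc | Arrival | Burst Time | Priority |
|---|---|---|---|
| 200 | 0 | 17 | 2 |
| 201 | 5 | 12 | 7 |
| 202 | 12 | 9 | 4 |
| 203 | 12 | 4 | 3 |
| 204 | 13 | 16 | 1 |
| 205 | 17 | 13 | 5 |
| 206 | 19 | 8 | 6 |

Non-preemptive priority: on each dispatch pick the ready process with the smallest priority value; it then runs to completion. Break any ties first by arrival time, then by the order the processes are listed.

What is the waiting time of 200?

Timeline: | 200 0-17 | 204 17-33 | 203 33-37 | 202 37-46 | 205 46-59 | 206 59-67 | 201 67-79 |
Completion: 200=17  201=79  202=46  203=37  204=33  205=59  206=67
Turnaround (C−A): 200=17  201=74  202=34  203=25  204=20  205=42  206=48
Waiting(200) = turnaround − burst = 17 − 17 = 0

0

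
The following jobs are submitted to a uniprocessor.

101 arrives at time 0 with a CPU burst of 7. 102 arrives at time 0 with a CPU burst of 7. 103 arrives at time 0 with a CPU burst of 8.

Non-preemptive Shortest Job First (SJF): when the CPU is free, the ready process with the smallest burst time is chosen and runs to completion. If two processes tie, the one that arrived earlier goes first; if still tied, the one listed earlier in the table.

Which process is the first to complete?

101

Schedule: | 101 0-7 | 102 7-14 | 103 14-22 |
Completion: 101=7  102=14  103=22
Turnaround (C−A): 101=7  102=14  103=22
Finish order: 101 → 102 → 103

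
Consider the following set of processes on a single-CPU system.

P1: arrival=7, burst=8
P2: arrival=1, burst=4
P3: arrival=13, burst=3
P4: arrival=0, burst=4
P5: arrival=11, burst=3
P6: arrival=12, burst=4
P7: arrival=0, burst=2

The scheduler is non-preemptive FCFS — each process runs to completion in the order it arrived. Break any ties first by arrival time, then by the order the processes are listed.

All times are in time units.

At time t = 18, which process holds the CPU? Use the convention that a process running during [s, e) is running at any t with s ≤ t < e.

Timeline: | P4 0-4 | P7 4-6 | P2 6-10 | P1 10-18 | P5 18-21 | P6 21-25 | P3 25-28 |
Completion: P1=18  P2=10  P3=28  P4=4  P5=21  P6=25  P7=6

P5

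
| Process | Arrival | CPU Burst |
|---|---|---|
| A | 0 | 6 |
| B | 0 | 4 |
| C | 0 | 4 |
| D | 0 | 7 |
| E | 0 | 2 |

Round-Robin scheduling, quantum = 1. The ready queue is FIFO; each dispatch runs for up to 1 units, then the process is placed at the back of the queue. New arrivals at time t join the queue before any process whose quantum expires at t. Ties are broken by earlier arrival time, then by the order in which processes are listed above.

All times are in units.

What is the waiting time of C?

Timeline: | A 0-1 | B 1-2 | C 2-3 | D 3-4 | E 4-5 | A 5-6 | B 6-7 | C 7-8 | D 8-9 | E 9-10 | A 10-11 | B 11-12 | C 12-13 | D 13-14 | A 14-15 | B 15-16 | C 16-17 | D 17-18 | A 18-19 | D 19-20 | A 20-21 | D 21-23 |
Completion: A=21  B=16  C=17  D=23  E=10
Turnaround (C−A): A=21  B=16  C=17  D=23  E=10
Waiting(C) = turnaround − burst = 17 − 4 = 13

13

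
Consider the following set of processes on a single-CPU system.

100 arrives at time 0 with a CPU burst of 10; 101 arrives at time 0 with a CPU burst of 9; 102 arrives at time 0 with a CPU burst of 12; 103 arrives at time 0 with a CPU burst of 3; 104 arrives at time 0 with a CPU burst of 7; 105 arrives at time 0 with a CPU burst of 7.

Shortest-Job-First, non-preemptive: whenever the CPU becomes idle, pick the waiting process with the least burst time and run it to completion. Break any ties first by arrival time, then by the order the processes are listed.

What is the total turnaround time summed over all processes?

140

Schedule: | 103 0-3 | 104 3-10 | 105 10-17 | 101 17-26 | 100 26-36 | 102 36-48 |
Completion: 100=36  101=26  102=48  103=3  104=10  105=17
Turnaround (C−A): 100=36  101=26  102=48  103=3  104=10  105=17
Turnaround = completion − arrival: 100=36, 101=26, 102=48, 103=3, 104=10, 105=17
Total turnaround = 36 + 26 + 48 + 3 + 10 + 17 = 140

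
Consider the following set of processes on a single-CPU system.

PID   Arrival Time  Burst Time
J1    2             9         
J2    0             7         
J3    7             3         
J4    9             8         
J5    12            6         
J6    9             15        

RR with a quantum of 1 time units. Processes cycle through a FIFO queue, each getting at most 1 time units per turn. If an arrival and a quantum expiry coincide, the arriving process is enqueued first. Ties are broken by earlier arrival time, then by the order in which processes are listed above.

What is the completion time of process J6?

48

Timeline: | J2 0-2 | J1 2-3 | J2 3-4 | J1 4-5 | J2 5-6 | J1 6-7 | J2 7-8 | J3 8-9 | J1 9-10 | J2 10-11 | J4 11-12 | J6 12-13 | J3 13-14 | J1 14-15 | J2 15-16 | J5 16-17 | J4 17-18 | J6 18-19 | J3 19-20 | J1 20-21 | J5 21-22 | J4 22-23 | J6 23-24 | J1 24-25 | J5 25-26 | J4 26-27 | J6 27-28 | J1 28-29 | J5 29-30 | J4 30-31 | J6 31-32 | J1 32-33 | J5 33-34 | J4 34-35 | J6 35-36 | J5 36-37 | J4 37-38 | J6 38-39 | J4 39-40 | J6 40-48 |
Completion: J1=33  J2=16  J3=20  J4=40  J5=37  J6=48
Turnaround (C−A): J1=31  J2=16  J3=13  J4=31  J5=25  J6=39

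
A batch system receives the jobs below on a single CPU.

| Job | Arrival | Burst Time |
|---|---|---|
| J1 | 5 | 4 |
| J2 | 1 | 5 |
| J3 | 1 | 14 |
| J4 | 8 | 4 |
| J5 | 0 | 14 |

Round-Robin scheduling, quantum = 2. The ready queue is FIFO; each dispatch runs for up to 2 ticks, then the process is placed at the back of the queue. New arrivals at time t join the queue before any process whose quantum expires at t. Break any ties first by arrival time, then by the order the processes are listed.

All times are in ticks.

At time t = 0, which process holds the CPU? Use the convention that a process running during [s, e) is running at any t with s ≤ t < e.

J5

Timeline: | J5 0-2 | J2 2-4 | J3 4-6 | J5 6-8 | J2 8-10 | J1 10-12 | J3 12-14 | J4 14-16 | J5 16-18 | J2 18-19 | J1 19-21 | J3 21-23 | J4 23-25 | J5 25-27 | J3 27-29 | J5 29-31 | J3 31-33 | J5 33-35 | J3 35-37 | J5 37-39 | J3 39-41 |
Completion: J1=21  J2=19  J3=41  J4=25  J5=39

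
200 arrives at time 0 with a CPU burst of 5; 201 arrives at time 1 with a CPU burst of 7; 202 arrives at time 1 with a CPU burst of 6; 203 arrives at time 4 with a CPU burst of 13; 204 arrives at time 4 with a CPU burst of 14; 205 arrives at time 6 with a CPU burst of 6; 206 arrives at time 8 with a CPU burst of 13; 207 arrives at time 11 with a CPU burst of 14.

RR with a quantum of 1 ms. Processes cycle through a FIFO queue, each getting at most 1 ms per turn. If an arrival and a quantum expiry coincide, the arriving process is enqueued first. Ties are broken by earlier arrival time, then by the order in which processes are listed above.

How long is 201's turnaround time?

38

Schedule: | 200 0-1 | 201 1-2 | 202 2-3 | 200 3-4 | 201 4-5 | 202 5-6 | 203 6-7 | 204 7-8 | 200 8-9 | 201 9-10 | 205 10-11 | 202 11-12 | 203 12-13 | 206 13-14 | 204 14-15 | 200 15-16 | 201 16-17 | 207 17-18 | 205 18-19 | 202 19-20 | 203 20-21 | 206 21-22 | 204 22-23 | 200 23-24 | 201 24-25 | 207 25-26 | 205 26-27 | 202 27-28 | 203 28-29 | 206 29-30 | 204 30-31 | 201 31-32 | 207 32-33 | 205 33-34 | 202 34-35 | 203 35-36 | 206 36-37 | 204 37-38 | 201 38-39 | 207 39-40 | 205 40-41 | 203 41-42 | 206 42-43 | 204 43-44 | 207 44-45 | 205 45-46 | 203 46-47 | 206 47-48 | 204 48-49 | 207 49-50 | 203 50-51 | 206 51-52 | 204 52-53 | 207 53-54 | 203 54-55 | 206 55-56 | 204 56-57 | 207 57-58 | 203 58-59 | 206 59-60 | 204 60-61 | 207 61-62 | 203 62-63 | 206 63-64 | 204 64-65 | 207 65-66 | 203 66-67 | 206 67-68 | 204 68-69 | 207 69-70 | 203 70-71 | 206 71-72 | 204 72-73 | 207 73-74 | 206 74-75 | 204 75-76 | 207 76-78 |
Completion: 200=24  201=39  202=35  203=71  204=76  205=46  206=75  207=78
Turnaround(201) = completion − arrival = 39 − 1 = 38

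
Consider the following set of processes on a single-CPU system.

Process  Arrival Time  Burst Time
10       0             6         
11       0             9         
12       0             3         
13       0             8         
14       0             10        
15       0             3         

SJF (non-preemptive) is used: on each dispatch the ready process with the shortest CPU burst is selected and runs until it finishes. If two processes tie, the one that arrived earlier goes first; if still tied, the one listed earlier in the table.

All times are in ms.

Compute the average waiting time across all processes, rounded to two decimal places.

Schedule: | 12 0-3 | 15 3-6 | 10 6-12 | 13 12-20 | 11 20-29 | 14 29-39 |
Completion: 10=12  11=29  12=3  13=20  14=39  15=6
Turnaround (C−A): 10=12  11=29  12=3  13=20  14=39  15=6
Waiting times: 10=6, 11=20, 12=0, 13=12, 14=29, 15=3
Average waiting = (6+20+0+12+29+3) / 6 = 70/6 = 11.67

11.67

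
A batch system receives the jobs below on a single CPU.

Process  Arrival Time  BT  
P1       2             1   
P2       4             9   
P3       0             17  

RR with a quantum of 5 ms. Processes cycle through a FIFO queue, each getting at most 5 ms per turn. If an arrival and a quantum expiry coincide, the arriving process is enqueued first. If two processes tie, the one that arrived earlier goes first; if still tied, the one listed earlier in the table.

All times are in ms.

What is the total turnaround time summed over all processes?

Gantt: | P3 0-5 | P1 5-6 | P2 6-11 | P3 11-16 | P2 16-20 | P3 20-27 |
Completion: P1=6  P2=20  P3=27
Turnaround (C−A): P1=4  P2=16  P3=27
Turnaround = completion − arrival: P1=4, P2=16, P3=27
Total turnaround = 4 + 16 + 27 = 47

47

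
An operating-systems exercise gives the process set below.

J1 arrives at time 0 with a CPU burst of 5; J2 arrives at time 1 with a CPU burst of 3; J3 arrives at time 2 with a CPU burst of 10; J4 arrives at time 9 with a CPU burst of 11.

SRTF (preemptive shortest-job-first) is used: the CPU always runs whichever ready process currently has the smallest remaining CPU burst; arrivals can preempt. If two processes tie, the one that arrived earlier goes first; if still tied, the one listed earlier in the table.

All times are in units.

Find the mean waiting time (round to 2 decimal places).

4.50

Gantt: | J1 0-1 | J2 1-4 | J1 4-8 | J3 8-18 | J4 18-29 |
Completion: J1=8  J2=4  J3=18  J4=29
Turnaround (C−A): J1=8  J2=3  J3=16  J4=20
Waiting times: J1=3, J2=0, J3=6, J4=9
Average waiting = (3+0+6+9) / 4 = 18/4 = 4.50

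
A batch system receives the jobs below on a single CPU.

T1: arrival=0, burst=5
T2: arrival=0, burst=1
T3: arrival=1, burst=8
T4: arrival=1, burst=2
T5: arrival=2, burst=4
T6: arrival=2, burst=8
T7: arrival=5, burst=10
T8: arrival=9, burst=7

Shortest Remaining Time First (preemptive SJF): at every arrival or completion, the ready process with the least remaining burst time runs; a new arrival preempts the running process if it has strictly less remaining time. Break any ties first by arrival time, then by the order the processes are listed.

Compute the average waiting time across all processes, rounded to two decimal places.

Gantt: | T2 0-1 | T4 1-3 | T5 3-7 | T1 7-12 | T8 12-19 | T3 19-27 | T6 27-35 | T7 35-45 |
Completion: T1=12  T2=1  T3=27  T4=3  T5=7  T6=35  T7=45  T8=19
Turnaround (C−A): T1=12  T2=1  T3=26  T4=2  T5=5  T6=33  T7=40  T8=10
Waiting times: T1=7, T2=0, T3=18, T4=0, T5=1, T6=25, T7=30, T8=3
Average waiting = (7+0+18+0+1+25+30+3) / 8 = 84/8 = 10.50

10.50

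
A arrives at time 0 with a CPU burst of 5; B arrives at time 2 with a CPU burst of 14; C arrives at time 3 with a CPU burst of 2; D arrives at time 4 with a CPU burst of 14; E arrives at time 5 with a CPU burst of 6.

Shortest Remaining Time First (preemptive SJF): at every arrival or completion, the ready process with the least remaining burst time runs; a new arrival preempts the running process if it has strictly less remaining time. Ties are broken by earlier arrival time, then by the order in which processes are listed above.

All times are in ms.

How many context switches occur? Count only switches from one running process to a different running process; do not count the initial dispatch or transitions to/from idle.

Schedule: | A 0-5 | C 5-7 | E 7-13 | B 13-27 | D 27-41 |
Completion: A=5  B=27  C=7  D=41  E=13
Turnaround (C−A): A=5  B=25  C=4  D=37  E=8

4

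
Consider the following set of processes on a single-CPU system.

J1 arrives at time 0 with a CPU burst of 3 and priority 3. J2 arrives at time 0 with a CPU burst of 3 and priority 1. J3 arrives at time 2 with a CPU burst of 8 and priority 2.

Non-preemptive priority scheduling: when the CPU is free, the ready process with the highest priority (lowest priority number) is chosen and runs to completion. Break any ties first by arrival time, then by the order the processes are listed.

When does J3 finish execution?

Schedule: | J2 0-3 | J3 3-11 | J1 11-14 |
Completion: J1=14  J2=3  J3=11
Turnaround (C−A): J1=14  J2=3  J3=9

11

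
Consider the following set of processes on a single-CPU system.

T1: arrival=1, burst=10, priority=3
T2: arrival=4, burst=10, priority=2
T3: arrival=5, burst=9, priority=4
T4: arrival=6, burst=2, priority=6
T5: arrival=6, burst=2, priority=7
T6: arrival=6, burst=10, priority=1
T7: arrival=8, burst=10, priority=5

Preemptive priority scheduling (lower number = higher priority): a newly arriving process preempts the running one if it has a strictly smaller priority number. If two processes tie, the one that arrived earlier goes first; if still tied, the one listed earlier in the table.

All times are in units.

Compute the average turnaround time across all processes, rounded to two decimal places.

33.00

Timeline: | idle 0-1 | T1 1-4 | T2 4-6 | T6 6-16 | T2 16-24 | T1 24-31 | T3 31-40 | T7 40-50 | T4 50-52 | T5 52-54 |
Completion: T1=31  T2=24  T3=40  T4=52  T5=54  T6=16  T7=50
Turnaround (C−A): T1=30  T2=20  T3=35  T4=46  T5=48  T6=10  T7=42
Turnaround times: T1=30, T2=20, T3=35, T4=46, T5=48, T6=10, T7=42
Average turnaround = (30+20+35+46+48+10+42) / 7 = 231/7 = 33.00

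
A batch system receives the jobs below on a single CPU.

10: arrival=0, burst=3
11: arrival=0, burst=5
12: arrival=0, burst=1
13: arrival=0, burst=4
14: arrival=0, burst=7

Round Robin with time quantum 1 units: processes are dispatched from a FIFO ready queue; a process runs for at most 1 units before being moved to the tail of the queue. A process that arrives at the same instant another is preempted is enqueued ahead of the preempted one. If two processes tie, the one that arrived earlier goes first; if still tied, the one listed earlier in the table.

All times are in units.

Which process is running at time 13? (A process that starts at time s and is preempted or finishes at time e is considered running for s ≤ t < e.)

11

Timeline: | 10 0-1 | 11 1-2 | 12 2-3 | 13 3-4 | 14 4-5 | 10 5-6 | 11 6-7 | 13 7-8 | 14 8-9 | 10 9-10 | 11 10-11 | 13 11-12 | 14 12-13 | 11 13-14 | 13 14-15 | 14 15-16 | 11 16-17 | 14 17-20 |
Completion: 10=10  11=17  12=3  13=15  14=20
Turnaround (C−A): 10=10  11=17  12=3  13=15  14=20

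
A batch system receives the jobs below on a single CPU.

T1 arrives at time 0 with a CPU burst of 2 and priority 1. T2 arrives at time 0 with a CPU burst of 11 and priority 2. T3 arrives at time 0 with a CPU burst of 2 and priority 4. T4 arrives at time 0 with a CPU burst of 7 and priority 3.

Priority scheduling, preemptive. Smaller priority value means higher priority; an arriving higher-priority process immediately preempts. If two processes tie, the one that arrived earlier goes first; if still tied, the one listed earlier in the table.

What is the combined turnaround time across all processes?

Timeline: | T1 0-2 | T2 2-13 | T4 13-20 | T3 20-22 |
Completion: T1=2  T2=13  T3=22  T4=20
Turnaround = completion − arrival: T1=2, T2=13, T3=22, T4=20
Total turnaround = 2 + 13 + 22 + 20 = 57

57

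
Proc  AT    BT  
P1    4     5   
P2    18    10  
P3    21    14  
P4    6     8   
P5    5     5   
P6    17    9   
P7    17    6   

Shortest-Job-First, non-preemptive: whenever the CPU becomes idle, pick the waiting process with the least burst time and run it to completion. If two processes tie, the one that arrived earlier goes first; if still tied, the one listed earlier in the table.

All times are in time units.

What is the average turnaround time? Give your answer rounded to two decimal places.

Timeline: | idle 0-4 | P1 4-9 | P5 9-14 | P4 14-22 | P7 22-28 | P6 28-37 | P2 37-47 | P3 47-61 |
Completion: P1=9  P2=47  P3=61  P4=22  P5=14  P6=37  P7=28
Turnaround times: P1=5, P2=29, P3=40, P4=16, P5=9, P6=20, P7=11
Average turnaround = (5+29+40+16+9+20+11) / 7 = 130/7 = 18.57

18.57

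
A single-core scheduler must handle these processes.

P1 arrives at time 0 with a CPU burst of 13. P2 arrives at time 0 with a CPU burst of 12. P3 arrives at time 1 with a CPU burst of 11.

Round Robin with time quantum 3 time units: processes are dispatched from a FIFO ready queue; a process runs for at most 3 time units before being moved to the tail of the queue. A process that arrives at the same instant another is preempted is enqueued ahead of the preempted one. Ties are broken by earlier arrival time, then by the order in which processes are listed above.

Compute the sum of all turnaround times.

Gantt: | P1 0-3 | P2 3-6 | P3 6-9 | P1 9-12 | P2 12-15 | P3 15-18 | P1 18-21 | P2 21-24 | P3 24-27 | P1 27-30 | P2 30-33 | P3 33-35 | P1 35-36 |
Completion: P1=36  P2=33  P3=35
Turnaround (C−A): P1=36  P2=33  P3=34
Turnaround = completion − arrival: P1=36, P2=33, P3=34
Total turnaround = 36 + 33 + 34 = 103

103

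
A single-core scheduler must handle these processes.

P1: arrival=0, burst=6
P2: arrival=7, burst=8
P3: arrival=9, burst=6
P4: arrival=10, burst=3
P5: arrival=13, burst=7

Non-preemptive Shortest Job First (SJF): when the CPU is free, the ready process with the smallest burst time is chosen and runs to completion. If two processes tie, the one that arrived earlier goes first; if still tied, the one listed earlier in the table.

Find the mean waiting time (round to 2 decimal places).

Timeline: | P1 0-6 | idle 6-7 | P2 7-15 | P4 15-18 | P3 18-24 | P5 24-31 |
Completion: P1=6  P2=15  P3=24  P4=18  P5=31
Waiting times: P1=0, P2=0, P3=9, P4=5, P5=11
Average waiting = (0+0+9+5+11) / 5 = 25/5 = 5.00

5.00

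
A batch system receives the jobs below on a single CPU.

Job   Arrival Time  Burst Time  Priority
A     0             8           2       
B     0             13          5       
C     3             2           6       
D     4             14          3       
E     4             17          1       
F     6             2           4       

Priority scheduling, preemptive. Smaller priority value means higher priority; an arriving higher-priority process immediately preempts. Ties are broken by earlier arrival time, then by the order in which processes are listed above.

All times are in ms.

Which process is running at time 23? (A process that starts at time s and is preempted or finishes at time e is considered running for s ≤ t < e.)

Schedule: | A 0-4 | E 4-21 | A 21-25 | D 25-39 | F 39-41 | B 41-54 | C 54-56 |
Completion: A=25  B=54  C=56  D=39  E=21  F=41
Turnaround (C−A): A=25  B=54  C=53  D=35  E=17  F=35

A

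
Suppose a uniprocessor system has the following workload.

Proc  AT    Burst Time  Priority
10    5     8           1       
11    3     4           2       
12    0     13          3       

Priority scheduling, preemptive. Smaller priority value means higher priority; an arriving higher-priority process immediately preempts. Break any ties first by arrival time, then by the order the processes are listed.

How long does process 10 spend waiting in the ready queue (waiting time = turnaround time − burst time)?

0

Gantt: | 12 0-3 | 11 3-5 | 10 5-13 | 11 13-15 | 12 15-25 |
Completion: 10=13  11=15  12=25
Turnaround (C−A): 10=8  11=12  12=25
Waiting(10) = turnaround − burst = 8 − 8 = 0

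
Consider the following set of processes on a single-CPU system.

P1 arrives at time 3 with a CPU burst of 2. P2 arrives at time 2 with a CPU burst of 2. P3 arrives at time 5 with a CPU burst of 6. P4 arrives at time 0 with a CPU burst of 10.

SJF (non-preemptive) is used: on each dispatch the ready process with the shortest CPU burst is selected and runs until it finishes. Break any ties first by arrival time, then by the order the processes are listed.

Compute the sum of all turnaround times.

46

Gantt: | P4 0-10 | P2 10-12 | P1 12-14 | P3 14-20 |
Completion: P1=14  P2=12  P3=20  P4=10
Turnaround = completion − arrival: P1=11, P2=10, P3=15, P4=10
Total turnaround = 11 + 10 + 15 + 10 = 46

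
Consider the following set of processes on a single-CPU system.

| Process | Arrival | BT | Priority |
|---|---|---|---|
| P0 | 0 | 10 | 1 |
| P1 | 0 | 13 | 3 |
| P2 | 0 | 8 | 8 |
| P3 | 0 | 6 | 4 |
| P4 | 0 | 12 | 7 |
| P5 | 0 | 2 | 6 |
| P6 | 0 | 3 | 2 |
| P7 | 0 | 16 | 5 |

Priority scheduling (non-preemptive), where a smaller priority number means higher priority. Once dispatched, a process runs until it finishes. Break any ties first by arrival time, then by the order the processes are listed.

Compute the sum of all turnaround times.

311

Gantt: | P0 0-10 | P6 10-13 | P1 13-26 | P3 26-32 | P7 32-48 | P5 48-50 | P4 50-62 | P2 62-70 |
Completion: P0=10  P1=26  P2=70  P3=32  P4=62  P5=50  P6=13  P7=48
Turnaround (C−A): P0=10  P1=26  P2=70  P3=32  P4=62  P5=50  P6=13  P7=48
Turnaround = completion − arrival: P0=10, P1=26, P2=70, P3=32, P4=62, P5=50, P6=13, P7=48
Total turnaround = 10 + 26 + 70 + 32 + 62 + 50 + 13 + 48 = 311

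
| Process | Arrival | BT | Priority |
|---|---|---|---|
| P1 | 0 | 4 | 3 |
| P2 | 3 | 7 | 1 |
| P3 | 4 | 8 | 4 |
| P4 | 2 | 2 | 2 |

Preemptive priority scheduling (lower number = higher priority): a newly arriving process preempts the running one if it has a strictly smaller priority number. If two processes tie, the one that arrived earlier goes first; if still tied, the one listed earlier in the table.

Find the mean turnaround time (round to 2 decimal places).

Schedule: | P1 0-2 | P4 2-3 | P2 3-10 | P4 10-11 | P1 11-13 | P3 13-21 |
Completion: P1=13  P2=10  P3=21  P4=11
Turnaround (C−A): P1=13  P2=7  P3=17  P4=9
Turnaround times: P1=13, P2=7, P3=17, P4=9
Average turnaround = (13+7+17+9) / 4 = 46/4 = 11.50

11.50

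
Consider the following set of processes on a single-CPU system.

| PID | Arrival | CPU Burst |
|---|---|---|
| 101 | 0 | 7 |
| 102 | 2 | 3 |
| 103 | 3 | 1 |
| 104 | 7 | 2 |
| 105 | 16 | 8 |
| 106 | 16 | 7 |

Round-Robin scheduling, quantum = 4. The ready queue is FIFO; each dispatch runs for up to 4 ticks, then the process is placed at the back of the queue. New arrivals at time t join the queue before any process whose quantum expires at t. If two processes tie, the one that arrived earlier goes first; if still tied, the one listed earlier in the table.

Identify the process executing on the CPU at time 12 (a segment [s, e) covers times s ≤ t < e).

Timeline: | 101 0-4 | 102 4-7 | 103 7-8 | 101 8-11 | 104 11-13 | idle 13-16 | 105 16-20 | 106 20-24 | 105 24-28 | 106 28-31 |
Completion: 101=11  102=7  103=8  104=13  105=28  106=31
Turnaround (C−A): 101=11  102=5  103=5  104=6  105=12  106=15

104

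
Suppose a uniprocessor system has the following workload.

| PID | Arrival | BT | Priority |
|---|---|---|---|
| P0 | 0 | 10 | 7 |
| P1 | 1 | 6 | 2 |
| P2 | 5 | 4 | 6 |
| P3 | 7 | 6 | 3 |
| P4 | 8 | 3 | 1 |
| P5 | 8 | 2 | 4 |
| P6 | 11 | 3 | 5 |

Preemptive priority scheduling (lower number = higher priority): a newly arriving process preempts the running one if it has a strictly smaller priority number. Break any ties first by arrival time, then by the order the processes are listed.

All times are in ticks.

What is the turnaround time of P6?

Schedule: | P0 0-1 | P1 1-7 | P3 7-8 | P4 8-11 | P3 11-16 | P5 16-18 | P6 18-21 | P2 21-25 | P0 25-34 |
Completion: P0=34  P1=7  P2=25  P3=16  P4=11  P5=18  P6=21
Turnaround (C−A): P0=34  P1=6  P2=20  P3=9  P4=3  P5=10  P6=10
Turnaround(P6) = completion − arrival = 21 − 11 = 10

10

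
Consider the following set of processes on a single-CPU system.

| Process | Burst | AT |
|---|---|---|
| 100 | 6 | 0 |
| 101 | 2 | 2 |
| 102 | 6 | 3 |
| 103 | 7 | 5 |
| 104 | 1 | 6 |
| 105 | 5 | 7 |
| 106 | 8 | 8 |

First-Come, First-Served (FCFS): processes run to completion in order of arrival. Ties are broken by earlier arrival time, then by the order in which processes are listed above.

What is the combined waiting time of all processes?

Timeline: | 100 0-6 | 101 6-8 | 102 8-14 | 103 14-21 | 104 21-22 | 105 22-27 | 106 27-35 |
Completion: 100=6  101=8  102=14  103=21  104=22  105=27  106=35
Turnaround (C−A): 100=6  101=6  102=11  103=16  104=16  105=20  106=27
Waiting = turnaround − burst: 100=0, 101=4, 102=5, 103=9, 104=15, 105=15, 106=19
Total waiting = 0 + 4 + 5 + 9 + 15 + 15 + 19 = 67

67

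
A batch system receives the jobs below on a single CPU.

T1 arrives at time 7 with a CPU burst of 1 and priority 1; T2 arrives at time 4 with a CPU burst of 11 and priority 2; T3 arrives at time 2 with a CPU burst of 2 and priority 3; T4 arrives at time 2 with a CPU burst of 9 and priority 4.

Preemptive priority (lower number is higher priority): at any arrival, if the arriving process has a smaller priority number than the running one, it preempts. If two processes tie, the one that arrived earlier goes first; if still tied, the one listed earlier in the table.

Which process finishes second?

T1

Gantt: | idle 0-2 | T3 2-4 | T2 4-7 | T1 7-8 | T2 8-16 | T4 16-25 |
Completion: T1=8  T2=16  T3=4  T4=25
Finish order: T3 → T1 → T2 → T4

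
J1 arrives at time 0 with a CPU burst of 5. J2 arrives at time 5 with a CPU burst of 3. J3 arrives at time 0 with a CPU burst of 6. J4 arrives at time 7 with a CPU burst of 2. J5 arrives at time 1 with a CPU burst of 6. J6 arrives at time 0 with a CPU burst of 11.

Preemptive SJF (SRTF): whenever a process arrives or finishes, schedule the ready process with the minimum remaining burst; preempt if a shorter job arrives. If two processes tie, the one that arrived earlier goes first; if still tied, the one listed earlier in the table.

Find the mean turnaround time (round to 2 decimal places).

13.50

Gantt: | J1 0-5 | J2 5-8 | J4 8-10 | J3 10-16 | J5 16-22 | J6 22-33 |
Completion: J1=5  J2=8  J3=16  J4=10  J5=22  J6=33
Turnaround (C−A): J1=5  J2=3  J3=16  J4=3  J5=21  J6=33
Turnaround times: J1=5, J2=3, J3=16, J4=3, J5=21, J6=33
Average turnaround = (5+3+16+3+21+33) / 6 = 81/6 = 13.50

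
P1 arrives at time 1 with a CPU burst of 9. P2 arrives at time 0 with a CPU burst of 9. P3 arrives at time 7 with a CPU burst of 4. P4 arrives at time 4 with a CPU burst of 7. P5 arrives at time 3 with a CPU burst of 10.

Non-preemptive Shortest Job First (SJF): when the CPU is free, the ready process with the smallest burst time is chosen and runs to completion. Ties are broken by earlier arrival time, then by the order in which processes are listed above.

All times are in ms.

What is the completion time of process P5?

Schedule: | P2 0-9 | P3 9-13 | P4 13-20 | P1 20-29 | P5 29-39 |
Completion: P1=29  P2=9  P3=13  P4=20  P5=39
Turnaround (C−A): P1=28  P2=9  P3=6  P4=16  P5=36

39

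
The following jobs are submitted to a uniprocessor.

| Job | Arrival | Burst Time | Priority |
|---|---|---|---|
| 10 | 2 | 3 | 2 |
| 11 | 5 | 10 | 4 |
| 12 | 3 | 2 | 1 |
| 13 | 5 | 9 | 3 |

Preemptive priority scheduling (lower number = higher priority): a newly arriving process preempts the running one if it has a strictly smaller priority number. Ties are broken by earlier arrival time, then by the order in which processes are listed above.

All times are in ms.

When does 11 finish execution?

Schedule: | idle 0-2 | 10 2-3 | 12 3-5 | 10 5-7 | 13 7-16 | 11 16-26 |
Completion: 10=7  11=26  12=5  13=16
Turnaround (C−A): 10=5  11=21  12=2  13=11

26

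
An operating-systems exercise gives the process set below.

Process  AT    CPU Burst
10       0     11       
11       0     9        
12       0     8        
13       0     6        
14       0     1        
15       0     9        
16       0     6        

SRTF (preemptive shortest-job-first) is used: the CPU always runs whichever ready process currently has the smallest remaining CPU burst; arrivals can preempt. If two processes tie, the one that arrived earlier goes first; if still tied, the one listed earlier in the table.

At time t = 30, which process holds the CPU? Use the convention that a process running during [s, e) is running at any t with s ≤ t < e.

15

Gantt: | 14 0-1 | 13 1-7 | 16 7-13 | 12 13-21 | 11 21-30 | 15 30-39 | 10 39-50 |
Completion: 10=50  11=30  12=21  13=7  14=1  15=39  16=13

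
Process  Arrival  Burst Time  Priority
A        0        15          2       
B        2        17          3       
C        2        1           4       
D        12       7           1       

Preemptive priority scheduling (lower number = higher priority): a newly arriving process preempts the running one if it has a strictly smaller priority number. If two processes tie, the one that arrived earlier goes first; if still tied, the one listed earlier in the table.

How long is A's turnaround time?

22

Timeline: | A 0-12 | D 12-19 | A 19-22 | B 22-39 | C 39-40 |
Completion: A=22  B=39  C=40  D=19
Turnaround(A) = completion − arrival = 22 − 0 = 22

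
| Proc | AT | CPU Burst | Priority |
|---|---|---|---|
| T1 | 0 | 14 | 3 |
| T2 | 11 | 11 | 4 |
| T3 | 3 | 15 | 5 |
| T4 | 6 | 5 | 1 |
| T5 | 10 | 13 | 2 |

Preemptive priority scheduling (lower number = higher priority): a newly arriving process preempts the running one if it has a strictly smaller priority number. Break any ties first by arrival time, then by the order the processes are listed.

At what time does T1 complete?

32

Schedule: | T1 0-6 | T4 6-11 | T5 11-24 | T1 24-32 | T2 32-43 | T3 43-58 |
Completion: T1=32  T2=43  T3=58  T4=11  T5=24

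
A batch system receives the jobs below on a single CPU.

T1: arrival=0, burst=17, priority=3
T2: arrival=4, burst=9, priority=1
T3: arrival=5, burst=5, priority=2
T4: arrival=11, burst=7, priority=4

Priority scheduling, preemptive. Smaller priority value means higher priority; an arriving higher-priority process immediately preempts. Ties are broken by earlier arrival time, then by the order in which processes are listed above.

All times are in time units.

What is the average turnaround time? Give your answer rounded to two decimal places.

Schedule: | T1 0-4 | T2 4-13 | T3 13-18 | T1 18-31 | T4 31-38 |
Completion: T1=31  T2=13  T3=18  T4=38
Turnaround (C−A): T1=31  T2=9  T3=13  T4=27
Turnaround times: T1=31, T2=9, T3=13, T4=27
Average turnaround = (31+9+13+27) / 4 = 80/4 = 20.00

20.00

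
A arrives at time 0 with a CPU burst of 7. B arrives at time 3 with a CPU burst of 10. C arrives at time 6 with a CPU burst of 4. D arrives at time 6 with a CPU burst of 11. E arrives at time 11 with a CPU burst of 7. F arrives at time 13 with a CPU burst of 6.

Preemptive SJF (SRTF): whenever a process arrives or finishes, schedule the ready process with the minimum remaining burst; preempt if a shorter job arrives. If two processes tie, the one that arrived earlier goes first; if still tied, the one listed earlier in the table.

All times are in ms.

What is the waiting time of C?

Timeline: | A 0-7 | C 7-11 | E 11-18 | F 18-24 | B 24-34 | D 34-45 |
Completion: A=7  B=34  C=11  D=45  E=18  F=24
Turnaround (C−A): A=7  B=31  C=5  D=39  E=7  F=11
Waiting(C) = turnaround − burst = 5 − 4 = 1

1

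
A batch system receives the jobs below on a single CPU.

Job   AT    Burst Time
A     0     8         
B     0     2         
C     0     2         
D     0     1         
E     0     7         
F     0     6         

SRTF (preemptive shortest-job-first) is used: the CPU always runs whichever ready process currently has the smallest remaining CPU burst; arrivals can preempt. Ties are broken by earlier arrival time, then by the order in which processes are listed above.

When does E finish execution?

18

Timeline: | D 0-1 | B 1-3 | C 3-5 | F 5-11 | E 11-18 | A 18-26 |
Completion: A=26  B=3  C=5  D=1  E=18  F=11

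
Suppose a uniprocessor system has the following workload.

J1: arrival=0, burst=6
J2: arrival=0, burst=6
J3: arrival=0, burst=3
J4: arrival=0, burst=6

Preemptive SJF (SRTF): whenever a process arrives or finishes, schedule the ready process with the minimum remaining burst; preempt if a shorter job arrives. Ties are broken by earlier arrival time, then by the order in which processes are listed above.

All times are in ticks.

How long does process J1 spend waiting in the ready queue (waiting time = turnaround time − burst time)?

Gantt: | J3 0-3 | J1 3-9 | J2 9-15 | J4 15-21 |
Completion: J1=9  J2=15  J3=3  J4=21
Turnaround (C−A): J1=9  J2=15  J3=3  J4=21
Waiting(J1) = turnaround − burst = 9 − 6 = 3

3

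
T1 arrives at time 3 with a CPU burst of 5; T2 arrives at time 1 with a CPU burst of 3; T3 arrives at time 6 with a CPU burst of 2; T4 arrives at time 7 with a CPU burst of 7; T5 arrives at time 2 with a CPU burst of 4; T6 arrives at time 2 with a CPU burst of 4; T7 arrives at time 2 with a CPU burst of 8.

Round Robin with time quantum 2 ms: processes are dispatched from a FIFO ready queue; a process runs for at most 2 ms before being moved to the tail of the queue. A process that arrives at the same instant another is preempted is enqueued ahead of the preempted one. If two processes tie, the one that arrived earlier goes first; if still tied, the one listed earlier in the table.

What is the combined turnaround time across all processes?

Schedule: | idle 0-1 | T2 1-3 | T5 3-5 | T6 5-7 | T7 7-9 | T1 9-11 | T2 11-12 | T5 12-14 | T3 14-16 | T4 16-18 | T6 18-20 | T7 20-22 | T1 22-24 | T4 24-26 | T7 26-28 | T1 28-29 | T4 29-31 | T7 31-33 | T4 33-34 |
Completion: T1=29  T2=12  T3=16  T4=34  T5=14  T6=20  T7=33
Turnaround (C−A): T1=26  T2=11  T3=10  T4=27  T5=12  T6=18  T7=31
Turnaround = completion − arrival: T1=26, T2=11, T3=10, T4=27, T5=12, T6=18, T7=31
Total turnaround = 26 + 11 + 10 + 27 + 12 + 18 + 31 = 135

135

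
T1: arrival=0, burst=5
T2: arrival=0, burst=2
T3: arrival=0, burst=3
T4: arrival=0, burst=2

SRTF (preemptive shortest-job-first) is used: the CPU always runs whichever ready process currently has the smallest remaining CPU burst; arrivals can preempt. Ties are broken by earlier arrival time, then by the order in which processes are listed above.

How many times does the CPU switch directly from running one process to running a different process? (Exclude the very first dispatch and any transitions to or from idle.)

Timeline: | T2 0-2 | T4 2-4 | T3 4-7 | T1 7-12 |
Completion: T1=12  T2=2  T3=7  T4=4
Turnaround (C−A): T1=12  T2=2  T3=7  T4=4

3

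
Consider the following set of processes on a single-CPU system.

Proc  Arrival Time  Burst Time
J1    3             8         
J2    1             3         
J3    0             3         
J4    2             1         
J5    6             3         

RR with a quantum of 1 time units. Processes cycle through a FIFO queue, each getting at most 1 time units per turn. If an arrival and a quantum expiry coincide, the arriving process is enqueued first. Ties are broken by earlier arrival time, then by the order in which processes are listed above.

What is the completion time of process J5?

Schedule: | J3 0-1 | J2 1-2 | J3 2-3 | J4 3-4 | J2 4-5 | J1 5-6 | J3 6-7 | J2 7-8 | J5 8-9 | J1 9-10 | J5 10-11 | J1 11-12 | J5 12-13 | J1 13-18 |
Completion: J1=18  J2=8  J3=7  J4=4  J5=13

13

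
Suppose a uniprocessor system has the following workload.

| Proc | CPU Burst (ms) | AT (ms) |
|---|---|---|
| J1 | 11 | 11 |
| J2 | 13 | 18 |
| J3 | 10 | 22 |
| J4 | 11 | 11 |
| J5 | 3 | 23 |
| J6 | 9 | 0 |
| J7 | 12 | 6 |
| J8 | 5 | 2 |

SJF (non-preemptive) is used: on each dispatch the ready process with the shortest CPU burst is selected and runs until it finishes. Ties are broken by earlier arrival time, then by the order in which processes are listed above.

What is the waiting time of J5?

Gantt: | J6 0-9 | J8 9-14 | J1 14-25 | J5 25-28 | J3 28-38 | J4 38-49 | J7 49-61 | J2 61-74 |
Completion: J1=25  J2=74  J3=38  J4=49  J5=28  J6=9  J7=61  J8=14
Waiting(J5) = turnaround − burst = 5 − 3 = 2

2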